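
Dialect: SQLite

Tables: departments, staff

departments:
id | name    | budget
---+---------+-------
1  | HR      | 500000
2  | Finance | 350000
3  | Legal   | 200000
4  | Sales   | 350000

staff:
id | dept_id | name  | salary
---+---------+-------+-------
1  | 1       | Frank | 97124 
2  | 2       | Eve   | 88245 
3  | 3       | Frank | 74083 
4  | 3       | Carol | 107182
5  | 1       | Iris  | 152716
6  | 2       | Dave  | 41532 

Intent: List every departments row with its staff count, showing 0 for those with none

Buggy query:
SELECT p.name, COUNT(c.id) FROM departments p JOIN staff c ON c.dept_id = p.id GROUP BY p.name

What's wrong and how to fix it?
Bug: INNER JOIN drops departments rows that have no matching staff rows

Fix: Use LEFT JOIN so parents without children still appear (COUNT(c.id) gives 0)

Corrected query:
SELECT p.name, COUNT(c.id) FROM departments p LEFT JOIN staff c ON c.dept_id = p.id GROUP BY p.name

Result:
name    | COUNT(c.id)
--------+------------
Finance | 2          
HR      | 2          
Legal   | 2          
Sales   | 0          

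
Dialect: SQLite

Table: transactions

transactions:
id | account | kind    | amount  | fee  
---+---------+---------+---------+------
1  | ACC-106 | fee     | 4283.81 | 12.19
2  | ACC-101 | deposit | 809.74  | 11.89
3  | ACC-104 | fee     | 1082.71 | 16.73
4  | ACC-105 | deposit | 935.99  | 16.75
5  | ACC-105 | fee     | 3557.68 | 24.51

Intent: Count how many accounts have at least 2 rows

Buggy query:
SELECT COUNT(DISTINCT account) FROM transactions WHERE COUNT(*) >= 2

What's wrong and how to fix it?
Bug: COUNT(*) cannot appear in WHERE; the per-group count doesn't exist yet

Fix: Group first with HAVING COUNT(*) >= 2, then COUNT the resulting groups

Corrected query:
SELECT COUNT(*) FROM (SELECT account FROM transactions GROUP BY account HAVING COUNT(*) >= 2)

Result:
COUNT(*)
--------
1       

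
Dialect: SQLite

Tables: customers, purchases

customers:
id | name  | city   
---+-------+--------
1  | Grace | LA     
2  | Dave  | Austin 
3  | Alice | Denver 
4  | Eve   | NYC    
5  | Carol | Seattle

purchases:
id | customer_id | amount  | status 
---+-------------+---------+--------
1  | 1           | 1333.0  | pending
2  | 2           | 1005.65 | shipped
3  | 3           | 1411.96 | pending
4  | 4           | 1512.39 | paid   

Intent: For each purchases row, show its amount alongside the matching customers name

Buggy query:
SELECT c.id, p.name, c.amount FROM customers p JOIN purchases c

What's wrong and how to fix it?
Bug: JOIN with no ON clause produces a cartesian product; every purchases row pairs with every customers row

Fix: Add ON c.customer_id = p.id to the JOIN

Corrected query:
SELECT c.id, p.name, c.amount FROM customers p JOIN purchases c ON c.customer_id = p.id

Result:
id | name  | amount 
---+-------+--------
1  | Grace | 1333   
2  | Dave  | 1005.65
3  | Alice | 1411.96
4  | Eve   | 1512.39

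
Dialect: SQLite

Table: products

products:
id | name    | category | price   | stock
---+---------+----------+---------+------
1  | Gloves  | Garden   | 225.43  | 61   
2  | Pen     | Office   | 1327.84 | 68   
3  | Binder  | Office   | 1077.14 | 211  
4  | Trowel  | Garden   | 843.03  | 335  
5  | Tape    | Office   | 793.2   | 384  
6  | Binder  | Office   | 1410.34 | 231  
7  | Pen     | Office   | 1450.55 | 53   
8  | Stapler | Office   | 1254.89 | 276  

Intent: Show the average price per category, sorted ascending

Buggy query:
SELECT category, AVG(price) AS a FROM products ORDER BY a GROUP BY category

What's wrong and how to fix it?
Bug: GROUP BY must precede ORDER BY

Fix: Reorder: SELECT … FROM … GROUP BY … ORDER BY …

Corrected query:
SELECT category, AVG(price) AS a FROM products GROUP BY category ORDER BY a

Result:
category | a          
---------+------------
Garden   | 534.23     
Office   | 1218.993333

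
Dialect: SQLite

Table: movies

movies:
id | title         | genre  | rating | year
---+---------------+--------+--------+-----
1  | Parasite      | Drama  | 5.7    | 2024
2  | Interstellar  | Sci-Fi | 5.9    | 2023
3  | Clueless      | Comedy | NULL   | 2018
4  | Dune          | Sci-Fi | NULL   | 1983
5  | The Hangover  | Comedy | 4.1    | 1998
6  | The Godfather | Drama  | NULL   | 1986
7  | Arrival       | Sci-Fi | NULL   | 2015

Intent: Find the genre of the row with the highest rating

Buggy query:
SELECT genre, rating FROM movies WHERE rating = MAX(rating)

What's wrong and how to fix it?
Bug: WHERE is evaluated per row; an aggregate over the whole table isn't defined there

Fix: Wrap MAX in a scalar subquery so WHERE compares against a single value

Corrected query:
SELECT genre, rating FROM movies WHERE rating = (SELECT MAX(rating) FROM movies)

Result:
genre  | rating
-------+-------
Sci-Fi | 5.9   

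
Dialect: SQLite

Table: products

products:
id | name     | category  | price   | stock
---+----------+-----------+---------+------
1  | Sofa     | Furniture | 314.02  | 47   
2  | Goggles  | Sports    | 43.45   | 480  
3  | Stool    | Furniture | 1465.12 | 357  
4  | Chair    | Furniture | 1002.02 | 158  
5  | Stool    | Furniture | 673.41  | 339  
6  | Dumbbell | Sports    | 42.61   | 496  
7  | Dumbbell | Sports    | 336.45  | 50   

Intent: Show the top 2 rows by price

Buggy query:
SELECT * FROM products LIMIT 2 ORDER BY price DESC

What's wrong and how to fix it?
Bug: ORDER BY cannot follow LIMIT; LIMIT is the final clause

Fix: Swap the clauses: ORDER BY first, then LIMIT

Corrected query:
SELECT * FROM products ORDER BY price DESC LIMIT 2

Result:
id | name  | category  | price   | stock
---+-------+-----------+---------+------
3  | Stool | Furniture | 1465.12 | 357  
4  | Chair | Furniture | 1002.02 | 158  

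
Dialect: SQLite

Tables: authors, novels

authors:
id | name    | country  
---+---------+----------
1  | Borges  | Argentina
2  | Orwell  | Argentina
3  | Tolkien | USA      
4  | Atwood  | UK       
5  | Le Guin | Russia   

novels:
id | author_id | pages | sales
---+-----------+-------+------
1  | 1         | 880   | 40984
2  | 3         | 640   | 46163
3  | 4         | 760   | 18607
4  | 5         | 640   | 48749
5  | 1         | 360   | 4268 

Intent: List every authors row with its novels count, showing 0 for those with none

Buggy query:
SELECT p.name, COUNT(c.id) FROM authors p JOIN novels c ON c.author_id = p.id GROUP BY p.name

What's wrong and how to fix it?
Bug: INNER JOIN drops authors rows that have no matching novels rows

Fix: Switch to LEFT JOIN to retain unmatched parent rows

Corrected query:
SELECT p.name, COUNT(c.id) FROM authors p LEFT JOIN novels c ON c.author_id = p.id GROUP BY p.name

Result:
name    | COUNT(c.id)
--------+------------
Atwood  | 1          
Borges  | 2          
Le Guin | 1          
Orwell  | 0          
Tolkien | 1          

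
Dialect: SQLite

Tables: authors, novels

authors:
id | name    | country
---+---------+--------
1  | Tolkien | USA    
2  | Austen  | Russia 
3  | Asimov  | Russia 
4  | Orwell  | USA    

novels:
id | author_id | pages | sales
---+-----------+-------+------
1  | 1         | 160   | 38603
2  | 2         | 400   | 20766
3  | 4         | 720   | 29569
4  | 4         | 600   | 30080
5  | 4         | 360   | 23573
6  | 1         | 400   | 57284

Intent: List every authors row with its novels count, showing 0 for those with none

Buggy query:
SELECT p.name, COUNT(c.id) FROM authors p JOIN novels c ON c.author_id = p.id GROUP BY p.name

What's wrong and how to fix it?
Bug: INNER JOIN drops authors rows that have no matching novels rows

Fix: Use LEFT JOIN so parents without children still appear (COUNT(c.id) gives 0)

Corrected query:
SELECT p.name, COUNT(c.id) FROM authors p LEFT JOIN novels c ON c.author_id = p.id GROUP BY p.name

Result:
name    | COUNT(c.id)
--------+------------
Asimov  | 0          
Austen  | 1          
Orwell  | 3          
Tolkien | 2          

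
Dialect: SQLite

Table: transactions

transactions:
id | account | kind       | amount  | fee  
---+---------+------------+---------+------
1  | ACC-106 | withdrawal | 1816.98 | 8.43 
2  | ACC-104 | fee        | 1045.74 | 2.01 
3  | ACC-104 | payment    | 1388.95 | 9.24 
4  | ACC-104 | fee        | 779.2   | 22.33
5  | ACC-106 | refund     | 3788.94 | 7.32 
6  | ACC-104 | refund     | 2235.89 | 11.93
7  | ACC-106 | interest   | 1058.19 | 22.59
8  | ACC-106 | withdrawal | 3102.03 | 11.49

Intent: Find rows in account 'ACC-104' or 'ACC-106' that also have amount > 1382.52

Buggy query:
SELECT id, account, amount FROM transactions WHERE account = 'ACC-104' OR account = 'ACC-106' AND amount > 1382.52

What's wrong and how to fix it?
Bug: Without parentheses, AND is evaluated before OR, so the amount filter only applies to the 'ACC-106' branch

Fix: Group the OR with parentheses (or use IN), then AND the threshold

Corrected query:
SELECT id, account, amount FROM transactions WHERE (account = 'ACC-104' OR account = 'ACC-106') AND amount > 1382.52

Result:
id | account | amount 
---+---------+--------
1  | ACC-106 | 1816.98
3  | ACC-104 | 1388.95
5  | ACC-106 | 3788.94
6  | ACC-104 | 2235.89
8  | ACC-106 | 3102.03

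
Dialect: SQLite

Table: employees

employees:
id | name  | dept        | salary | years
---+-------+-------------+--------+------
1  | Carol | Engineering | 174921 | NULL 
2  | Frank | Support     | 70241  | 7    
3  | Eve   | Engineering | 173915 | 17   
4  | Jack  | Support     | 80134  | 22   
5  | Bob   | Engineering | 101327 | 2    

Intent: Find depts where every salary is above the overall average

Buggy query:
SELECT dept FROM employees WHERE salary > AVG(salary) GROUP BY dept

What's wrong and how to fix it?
Bug: WHERE evaluates per row before aggregation, so AVG() is unavailable

Fix: Compute the overall average in a scalar subquery and compare each group's MIN against it in HAVING

Corrected query:
SELECT dept FROM employees GROUP BY dept HAVING MIN(salary) > (SELECT AVG(salary) FROM employees)

Result:
(no rows)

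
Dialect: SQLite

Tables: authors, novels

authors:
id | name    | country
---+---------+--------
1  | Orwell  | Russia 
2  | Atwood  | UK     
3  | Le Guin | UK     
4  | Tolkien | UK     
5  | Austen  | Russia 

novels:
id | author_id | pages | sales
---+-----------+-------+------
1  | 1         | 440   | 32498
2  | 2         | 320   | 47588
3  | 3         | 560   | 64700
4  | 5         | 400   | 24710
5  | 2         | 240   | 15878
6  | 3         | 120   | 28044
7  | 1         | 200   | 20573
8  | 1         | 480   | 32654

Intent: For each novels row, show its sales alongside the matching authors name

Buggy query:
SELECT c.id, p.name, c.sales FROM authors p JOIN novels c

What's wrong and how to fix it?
Bug: Missing join condition: each novels row is matched to all authors rows instead of just its own

Fix: Add ON c.author_id = p.id to the JOIN

Corrected query:
SELECT c.id, p.name, c.sales FROM authors p JOIN novels c ON c.author_id = p.id

Result:
id | name    | sales
---+---------+------
1  | Orwell  | 32498
2  | Atwood  | 47588
3  | Le Guin | 64700
4  | Austen  | 24710
5  | Atwood  | 15878
6  | Le Guin | 28044
7  | Orwell  | 20573
8  | Orwell  | 32654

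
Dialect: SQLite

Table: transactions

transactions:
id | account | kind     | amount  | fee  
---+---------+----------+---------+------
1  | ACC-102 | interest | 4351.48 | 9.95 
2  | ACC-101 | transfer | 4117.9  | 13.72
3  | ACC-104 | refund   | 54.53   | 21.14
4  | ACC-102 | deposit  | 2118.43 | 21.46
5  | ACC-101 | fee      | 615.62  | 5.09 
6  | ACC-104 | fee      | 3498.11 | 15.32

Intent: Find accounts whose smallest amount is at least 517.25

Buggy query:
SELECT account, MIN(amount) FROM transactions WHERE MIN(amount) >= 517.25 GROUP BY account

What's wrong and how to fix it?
Bug: MIN() in WHERE is a misuse of aggregate

Fix: Use HAVING for the per-group MIN condition

Corrected query:
SELECT account, MIN(amount) FROM transactions GROUP BY account HAVING MIN(amount) >= 517.25

Result:
account | MIN(amount)
--------+------------
ACC-101 | 615.62     
ACC-102 | 2118.43    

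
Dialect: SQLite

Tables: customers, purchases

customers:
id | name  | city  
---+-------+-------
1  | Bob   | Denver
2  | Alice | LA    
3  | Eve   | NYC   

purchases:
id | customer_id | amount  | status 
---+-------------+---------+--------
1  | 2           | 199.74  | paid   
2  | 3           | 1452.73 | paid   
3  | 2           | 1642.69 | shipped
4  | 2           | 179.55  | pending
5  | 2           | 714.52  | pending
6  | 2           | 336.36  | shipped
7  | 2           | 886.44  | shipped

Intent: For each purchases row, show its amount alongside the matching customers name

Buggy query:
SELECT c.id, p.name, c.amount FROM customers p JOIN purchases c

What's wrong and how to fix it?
Bug: Missing join condition: each purchases row is matched to all customers rows instead of just its own

Fix: Specify the join condition linking the foreign key to the parent id

Corrected query:
SELECT c.id, p.name, c.amount FROM customers p JOIN purchases c ON c.customer_id = p.id

Result:
id | name  | amount 
---+-------+--------
1  | Alice | 199.74 
2  | Eve   | 1452.73
3  | Alice | 1642.69
4  | Alice | 179.55 
5  | Alice | 714.52 
6  | Alice | 336.36 
7  | Alice | 886.44 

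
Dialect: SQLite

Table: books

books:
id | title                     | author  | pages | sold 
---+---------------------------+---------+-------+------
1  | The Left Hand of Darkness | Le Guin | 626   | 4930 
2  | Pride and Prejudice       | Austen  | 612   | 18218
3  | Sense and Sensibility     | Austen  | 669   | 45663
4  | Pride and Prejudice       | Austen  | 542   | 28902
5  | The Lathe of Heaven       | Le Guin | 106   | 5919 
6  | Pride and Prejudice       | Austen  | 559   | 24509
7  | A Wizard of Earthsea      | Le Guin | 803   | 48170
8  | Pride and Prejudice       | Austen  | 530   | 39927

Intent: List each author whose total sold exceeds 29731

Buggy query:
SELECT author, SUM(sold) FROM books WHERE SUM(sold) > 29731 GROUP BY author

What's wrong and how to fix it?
Bug: SUM(sold) is an aggregate, but WHERE filters rows before aggregation

Fix: Use HAVING (which filters groups after aggregation) instead of WHERE

Corrected query:
SELECT author, SUM(sold) FROM books GROUP BY author HAVING SUM(sold) > 29731

Result:
author  | SUM(sold)
--------+----------
Austen  | 157219   
Le Guin | 59019    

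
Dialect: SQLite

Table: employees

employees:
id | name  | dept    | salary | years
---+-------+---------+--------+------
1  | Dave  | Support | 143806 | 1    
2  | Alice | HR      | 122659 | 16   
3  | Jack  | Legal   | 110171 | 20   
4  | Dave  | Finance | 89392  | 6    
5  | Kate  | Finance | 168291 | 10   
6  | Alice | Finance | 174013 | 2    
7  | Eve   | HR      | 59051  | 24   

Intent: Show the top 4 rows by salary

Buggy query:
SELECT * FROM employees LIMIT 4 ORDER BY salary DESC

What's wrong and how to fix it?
Bug: ORDER BY cannot follow LIMIT; LIMIT is the final clause

Fix: Swap the clauses: ORDER BY first, then LIMIT

Corrected query:
SELECT * FROM employees ORDER BY salary DESC LIMIT 4

Result:
id | name  | dept    | salary | years
---+-------+---------+--------+------
6  | Alice | Finance | 174013 | 2    
5  | Kate  | Finance | 168291 | 10   
1  | Dave  | Support | 143806 | 1    
2  | Alice | HR      | 122659 | 16   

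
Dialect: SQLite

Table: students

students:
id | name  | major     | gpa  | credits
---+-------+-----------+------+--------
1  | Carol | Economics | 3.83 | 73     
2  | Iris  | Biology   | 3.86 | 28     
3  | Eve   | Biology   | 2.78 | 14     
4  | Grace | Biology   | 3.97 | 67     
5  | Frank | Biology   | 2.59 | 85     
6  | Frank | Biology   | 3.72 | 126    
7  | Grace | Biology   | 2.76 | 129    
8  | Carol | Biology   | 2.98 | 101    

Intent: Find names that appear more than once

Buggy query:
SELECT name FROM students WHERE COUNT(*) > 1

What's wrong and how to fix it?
Bug: WHERE can't reference COUNT(*); aggregates are computed after WHERE

Fix: Group first, then use HAVING for the count condition

Corrected query:
SELECT name FROM students GROUP BY name HAVING COUNT(*) > 1

Result:
name 
-----
Carol
Frank
Grace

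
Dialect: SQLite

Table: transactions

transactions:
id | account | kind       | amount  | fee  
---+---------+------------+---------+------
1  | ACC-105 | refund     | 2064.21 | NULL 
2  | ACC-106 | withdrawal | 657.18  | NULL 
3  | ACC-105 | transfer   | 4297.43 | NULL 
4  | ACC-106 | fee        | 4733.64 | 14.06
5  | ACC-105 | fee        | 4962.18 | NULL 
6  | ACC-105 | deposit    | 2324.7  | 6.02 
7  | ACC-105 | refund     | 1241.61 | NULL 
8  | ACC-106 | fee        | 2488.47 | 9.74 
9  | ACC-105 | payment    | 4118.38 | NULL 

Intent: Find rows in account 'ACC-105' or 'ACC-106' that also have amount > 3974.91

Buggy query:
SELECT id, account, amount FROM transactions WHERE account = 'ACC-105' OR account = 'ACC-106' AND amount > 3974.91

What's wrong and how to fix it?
Bug: AND binds tighter than OR, so this parses as account = 'ACC-105' OR (account = 'ACC-106' AND amount > 3974.91)

Fix: Add parentheses around the OR so the AND applies to both alternatives

Corrected query:
SELECT id, account, amount FROM transactions WHERE (account = 'ACC-105' OR account = 'ACC-106') AND amount > 3974.91

Result:
id | account | amount 
---+---------+--------
3  | ACC-105 | 4297.43
4  | ACC-106 | 4733.64
5  | ACC-105 | 4962.18
9  | ACC-105 | 4118.38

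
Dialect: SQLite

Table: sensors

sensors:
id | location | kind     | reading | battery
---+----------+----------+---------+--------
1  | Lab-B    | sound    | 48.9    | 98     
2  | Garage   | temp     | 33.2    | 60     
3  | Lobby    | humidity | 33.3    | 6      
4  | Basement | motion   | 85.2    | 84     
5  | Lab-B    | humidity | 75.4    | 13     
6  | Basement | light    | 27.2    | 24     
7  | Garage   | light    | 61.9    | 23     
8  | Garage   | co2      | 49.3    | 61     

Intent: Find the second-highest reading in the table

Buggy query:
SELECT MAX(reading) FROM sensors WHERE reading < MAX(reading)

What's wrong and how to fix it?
Bug: The inner MAX is an aggregate inside WHERE, which is not allowed

Fix: Compute the overall MAX in a subquery, then take MAX of rows below it

Corrected query:
SELECT MAX(reading) FROM sensors WHERE reading < (SELECT MAX(reading) FROM sensors)

Result:
MAX(reading)
------------
75.4        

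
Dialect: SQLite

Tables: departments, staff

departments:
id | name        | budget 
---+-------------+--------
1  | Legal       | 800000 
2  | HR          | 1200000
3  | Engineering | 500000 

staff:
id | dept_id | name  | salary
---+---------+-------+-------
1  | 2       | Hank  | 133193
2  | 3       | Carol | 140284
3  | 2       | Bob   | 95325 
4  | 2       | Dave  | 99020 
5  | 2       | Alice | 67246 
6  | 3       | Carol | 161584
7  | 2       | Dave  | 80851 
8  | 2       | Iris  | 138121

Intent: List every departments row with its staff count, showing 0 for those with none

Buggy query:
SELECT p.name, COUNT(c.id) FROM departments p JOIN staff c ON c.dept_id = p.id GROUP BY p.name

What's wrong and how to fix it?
Bug: An inner join excludes parents with zero children

Fix: Switch to LEFT JOIN to retain unmatched parent rows

Corrected query:
SELECT p.name, COUNT(c.id) FROM departments p LEFT JOIN staff c ON c.dept_id = p.id GROUP BY p.name

Result:
name        | COUNT(c.id)
------------+------------
Engineering | 2          
HR          | 6          
Legal       | 0          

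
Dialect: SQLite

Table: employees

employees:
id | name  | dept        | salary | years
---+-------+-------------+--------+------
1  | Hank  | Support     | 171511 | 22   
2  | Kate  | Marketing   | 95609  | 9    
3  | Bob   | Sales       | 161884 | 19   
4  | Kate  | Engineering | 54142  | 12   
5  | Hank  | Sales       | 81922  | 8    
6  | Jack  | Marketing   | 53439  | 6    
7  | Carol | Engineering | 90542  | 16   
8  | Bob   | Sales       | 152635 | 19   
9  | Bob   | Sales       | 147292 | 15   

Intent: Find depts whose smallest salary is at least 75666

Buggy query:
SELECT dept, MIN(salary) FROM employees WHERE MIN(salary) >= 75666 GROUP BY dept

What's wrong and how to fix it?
Bug: Aggregates like MIN are computed per group after WHERE runs

Fix: Use HAVING for the per-group MIN condition

Corrected query:
SELECT dept, MIN(salary) FROM employees GROUP BY dept HAVING MIN(salary) >= 75666

Result:
dept    | MIN(salary)
--------+------------
Sales   | 81922      
Support | 171511     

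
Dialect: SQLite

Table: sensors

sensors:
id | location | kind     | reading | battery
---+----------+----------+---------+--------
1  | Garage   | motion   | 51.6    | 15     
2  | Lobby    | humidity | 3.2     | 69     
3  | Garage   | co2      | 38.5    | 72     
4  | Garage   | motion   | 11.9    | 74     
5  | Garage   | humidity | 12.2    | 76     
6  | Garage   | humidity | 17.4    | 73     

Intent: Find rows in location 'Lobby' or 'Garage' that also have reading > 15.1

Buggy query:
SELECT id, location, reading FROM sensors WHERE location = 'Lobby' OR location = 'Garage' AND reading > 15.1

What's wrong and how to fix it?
Bug: AND binds tighter than OR, so this parses as location = 'Lobby' OR (location = 'Garage' AND reading > 15.1)

Fix: Group the OR with parentheses (or use IN), then AND the threshold

Corrected query:
SELECT id, location, reading FROM sensors WHERE (location = 'Lobby' OR location = 'Garage') AND reading > 15.1

Result:
id | location | reading
---+----------+--------
1  | Garage   | 51.6   
3  | Garage   | 38.5   
6  | Garage   | 17.4   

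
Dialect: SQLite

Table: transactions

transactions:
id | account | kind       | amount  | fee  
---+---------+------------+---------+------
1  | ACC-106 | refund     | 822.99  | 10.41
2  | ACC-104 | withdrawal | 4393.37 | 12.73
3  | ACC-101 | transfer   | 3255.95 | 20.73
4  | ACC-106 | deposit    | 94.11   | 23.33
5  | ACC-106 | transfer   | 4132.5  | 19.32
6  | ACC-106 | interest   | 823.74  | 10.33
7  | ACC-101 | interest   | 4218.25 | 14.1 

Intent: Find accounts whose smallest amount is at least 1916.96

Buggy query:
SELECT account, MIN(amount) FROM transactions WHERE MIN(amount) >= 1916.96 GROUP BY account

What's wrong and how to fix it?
Bug: MIN() in WHERE is a misuse of aggregate

Fix: Use HAVING for the per-group MIN condition

Corrected query:
SELECT account, MIN(amount) FROM transactions GROUP BY account HAVING MIN(amount) >= 1916.96

Result:
account | MIN(amount)
--------+------------
ACC-101 | 3255.95    
ACC-104 | 4393.37    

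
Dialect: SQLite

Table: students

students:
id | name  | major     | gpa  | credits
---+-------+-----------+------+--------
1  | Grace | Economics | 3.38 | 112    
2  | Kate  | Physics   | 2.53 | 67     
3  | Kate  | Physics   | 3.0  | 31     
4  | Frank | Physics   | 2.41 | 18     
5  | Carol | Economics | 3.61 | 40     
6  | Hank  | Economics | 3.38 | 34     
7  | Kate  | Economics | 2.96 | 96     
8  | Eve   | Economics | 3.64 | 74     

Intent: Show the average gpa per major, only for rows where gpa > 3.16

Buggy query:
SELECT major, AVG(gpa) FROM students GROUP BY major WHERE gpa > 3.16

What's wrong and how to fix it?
Bug: Row-level WHERE must come before GROUP BY in the clause order

Fix: Move the WHERE clause before GROUP BY

Corrected query:
SELECT major, AVG(gpa) FROM students WHERE gpa > 3.16 GROUP BY major

Result:
major     | AVG(gpa)
----------+---------
Economics | 3.5025  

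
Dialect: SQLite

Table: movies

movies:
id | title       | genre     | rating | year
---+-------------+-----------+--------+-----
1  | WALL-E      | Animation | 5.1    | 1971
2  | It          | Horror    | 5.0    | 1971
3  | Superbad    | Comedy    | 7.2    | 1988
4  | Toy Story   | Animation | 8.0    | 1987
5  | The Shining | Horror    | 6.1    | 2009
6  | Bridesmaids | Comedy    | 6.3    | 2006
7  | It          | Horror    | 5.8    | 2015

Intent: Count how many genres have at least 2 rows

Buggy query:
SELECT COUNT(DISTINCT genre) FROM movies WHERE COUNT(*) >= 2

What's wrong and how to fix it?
Bug: WHERE filters individual rows, not groups, so a group-level COUNT is invalid there

Fix: Group first with HAVING COUNT(*) >= 2, then COUNT the resulting groups

Corrected query:
SELECT COUNT(*) FROM (SELECT genre FROM movies GROUP BY genre HAVING COUNT(*) >= 2)

Result:
COUNT(*)
--------
3       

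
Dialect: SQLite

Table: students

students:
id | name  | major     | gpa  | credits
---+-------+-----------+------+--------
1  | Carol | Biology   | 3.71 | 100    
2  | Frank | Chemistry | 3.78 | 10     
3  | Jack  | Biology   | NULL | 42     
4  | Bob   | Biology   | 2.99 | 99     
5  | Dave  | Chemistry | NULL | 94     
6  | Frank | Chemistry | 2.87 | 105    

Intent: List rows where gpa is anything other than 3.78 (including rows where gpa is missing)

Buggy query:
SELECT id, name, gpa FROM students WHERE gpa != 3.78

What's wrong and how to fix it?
Bug: 'gpa != 3.78' is unknown when gpa is NULL, so NULL rows are silently excluded

Fix: Add an explicit OR gpa IS NULL to include the missing-value rows

Corrected query:
SELECT id, name, gpa FROM students WHERE gpa != 3.78 OR gpa IS NULL

Result:
id | name  | gpa 
---+-------+-----
1  | Carol | 3.71
3  | Jack  | NULL
4  | Bob   | 2.99
5  | Dave  | NULL
6  | Frank | 2.87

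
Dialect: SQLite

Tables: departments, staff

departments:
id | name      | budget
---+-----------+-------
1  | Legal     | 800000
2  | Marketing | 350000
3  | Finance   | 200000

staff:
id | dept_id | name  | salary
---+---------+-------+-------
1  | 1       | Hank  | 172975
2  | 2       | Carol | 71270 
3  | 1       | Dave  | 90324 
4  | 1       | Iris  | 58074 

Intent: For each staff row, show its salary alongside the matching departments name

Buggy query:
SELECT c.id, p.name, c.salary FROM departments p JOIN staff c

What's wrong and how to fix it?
Bug: Missing join condition: each staff row is matched to all departments rows instead of just its own

Fix: Add ON c.dept_id = p.id to the JOIN

Corrected query:
SELECT c.id, p.name, c.salary FROM departments p JOIN staff c ON c.dept_id = p.id

Result:
id | name      | salary
---+-----------+-------
1  | Legal     | 172975
2  | Marketing | 71270 
3  | Legal     | 90324 
4  | Legal     | 58074 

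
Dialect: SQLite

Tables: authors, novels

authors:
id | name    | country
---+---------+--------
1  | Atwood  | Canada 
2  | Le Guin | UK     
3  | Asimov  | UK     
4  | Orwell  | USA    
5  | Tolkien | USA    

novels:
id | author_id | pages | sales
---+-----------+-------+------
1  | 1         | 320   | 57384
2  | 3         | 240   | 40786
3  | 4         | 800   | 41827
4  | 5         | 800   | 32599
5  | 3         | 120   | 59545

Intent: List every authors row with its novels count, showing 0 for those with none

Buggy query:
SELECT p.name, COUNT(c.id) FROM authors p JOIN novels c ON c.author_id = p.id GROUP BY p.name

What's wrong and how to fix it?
Bug: INNER JOIN drops authors rows that have no matching novels rows

Fix: Use LEFT JOIN so parents without children still appear (COUNT(c.id) gives 0)

Corrected query:
SELECT p.name, COUNT(c.id) FROM authors p LEFT JOIN novels c ON c.author_id = p.id GROUP BY p.name

Result:
name    | COUNT(c.id)
--------+------------
Asimov  | 2          
Atwood  | 1          
Le Guin | 0          
Orwell  | 1          
Tolkien | 1          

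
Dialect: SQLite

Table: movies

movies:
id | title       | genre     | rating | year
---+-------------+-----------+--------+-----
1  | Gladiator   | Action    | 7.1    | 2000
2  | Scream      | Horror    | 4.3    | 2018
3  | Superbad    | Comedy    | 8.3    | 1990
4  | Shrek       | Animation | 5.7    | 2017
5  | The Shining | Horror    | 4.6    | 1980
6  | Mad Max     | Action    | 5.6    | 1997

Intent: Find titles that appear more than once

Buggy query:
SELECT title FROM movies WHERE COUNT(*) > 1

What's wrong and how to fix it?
Bug: COUNT(*) is an aggregate and cannot be used in WHERE

Fix: Group first, then use HAVING for the count condition

Corrected query:
SELECT title FROM movies GROUP BY title HAVING COUNT(*) > 1

Result:
(no rows)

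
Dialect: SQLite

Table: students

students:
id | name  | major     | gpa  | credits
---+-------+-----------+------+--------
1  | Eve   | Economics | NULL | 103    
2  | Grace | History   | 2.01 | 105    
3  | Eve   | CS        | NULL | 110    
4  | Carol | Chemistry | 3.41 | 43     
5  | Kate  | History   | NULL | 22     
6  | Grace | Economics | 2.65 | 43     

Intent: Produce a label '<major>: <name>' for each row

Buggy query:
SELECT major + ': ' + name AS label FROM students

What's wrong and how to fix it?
Bug: '+' is numeric addition; on text columns SQLite converts them to 0 instead of concatenating

Fix: Use the || operator for string concatenation

Corrected query:
SELECT major || ': ' || name AS label FROM students

Result:
label           
----------------
Economics: Eve  
History: Grace  
CS: Eve         
Chemistry: Carol
History: Kate   
Economics: Grace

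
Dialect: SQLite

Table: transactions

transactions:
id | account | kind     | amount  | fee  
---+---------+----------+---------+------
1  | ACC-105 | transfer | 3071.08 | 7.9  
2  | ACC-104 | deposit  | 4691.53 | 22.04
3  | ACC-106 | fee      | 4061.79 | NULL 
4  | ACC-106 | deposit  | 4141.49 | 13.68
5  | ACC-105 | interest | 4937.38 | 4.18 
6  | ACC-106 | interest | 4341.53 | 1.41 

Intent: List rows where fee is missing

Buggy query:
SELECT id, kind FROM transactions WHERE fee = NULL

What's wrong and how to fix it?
Bug: Comparing to NULL with '=' never matches; NULL = NULL is unknown, not true

Fix: Use IS NULL to test for NULL

Corrected query:
SELECT id, kind FROM transactions WHERE fee IS NULL

Result:
id | kind
---+-----
3  | fee 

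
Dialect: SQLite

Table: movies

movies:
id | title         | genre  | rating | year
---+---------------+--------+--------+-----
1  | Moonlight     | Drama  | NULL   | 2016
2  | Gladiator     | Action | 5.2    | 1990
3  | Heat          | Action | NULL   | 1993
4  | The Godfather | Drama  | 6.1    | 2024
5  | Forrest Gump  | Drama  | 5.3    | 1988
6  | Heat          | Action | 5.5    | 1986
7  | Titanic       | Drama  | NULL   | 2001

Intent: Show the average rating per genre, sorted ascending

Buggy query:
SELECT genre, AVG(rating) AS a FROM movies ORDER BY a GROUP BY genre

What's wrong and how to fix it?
Bug: ORDER BY appears before GROUP BY; SQL clause order requires GROUP BY first

Fix: Reorder: SELECT … FROM … GROUP BY … ORDER BY …

Corrected query:
SELECT genre, AVG(rating) AS a FROM movies GROUP BY genre ORDER BY a

Result:
genre  | a   
-------+-----
Action | 5.35
Drama  | 5.7 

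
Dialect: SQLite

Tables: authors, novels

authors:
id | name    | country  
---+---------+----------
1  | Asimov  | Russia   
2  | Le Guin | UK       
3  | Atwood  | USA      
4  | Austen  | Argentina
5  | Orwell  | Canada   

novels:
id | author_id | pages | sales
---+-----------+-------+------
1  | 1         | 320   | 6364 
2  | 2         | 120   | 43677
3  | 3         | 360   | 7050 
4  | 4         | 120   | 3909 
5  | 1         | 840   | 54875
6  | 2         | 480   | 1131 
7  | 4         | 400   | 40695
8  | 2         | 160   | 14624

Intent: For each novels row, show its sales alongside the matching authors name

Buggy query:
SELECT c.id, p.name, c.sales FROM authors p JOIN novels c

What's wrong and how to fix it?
Bug: JOIN with no ON clause produces a cartesian product; every novels row pairs with every authors row

Fix: Add ON c.author_id = p.id to the JOIN

Corrected query:
SELECT c.id, p.name, c.sales FROM authors p JOIN novels c ON c.author_id = p.id

Result:
id | name    | sales
---+---------+------
1  | Asimov  | 6364 
2  | Le Guin | 43677
3  | Atwood  | 7050 
4  | Austen  | 3909 
5  | Asimov  | 54875
6  | Le Guin | 1131 
7  | Austen  | 40695
8  | Le Guin | 14624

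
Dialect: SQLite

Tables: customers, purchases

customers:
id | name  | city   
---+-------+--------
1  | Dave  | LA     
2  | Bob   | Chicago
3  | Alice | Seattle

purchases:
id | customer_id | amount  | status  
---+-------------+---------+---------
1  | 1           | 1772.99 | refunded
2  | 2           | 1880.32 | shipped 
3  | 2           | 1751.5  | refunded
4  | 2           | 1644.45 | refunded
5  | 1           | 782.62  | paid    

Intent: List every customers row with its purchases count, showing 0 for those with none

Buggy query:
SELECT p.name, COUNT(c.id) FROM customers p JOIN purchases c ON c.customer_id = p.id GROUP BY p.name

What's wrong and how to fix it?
Bug: An inner join excludes parents with zero children

Fix: Use LEFT JOIN so parents without children still appear (COUNT(c.id) gives 0)

Corrected query:
SELECT p.name, COUNT(c.id) FROM customers p LEFT JOIN purchases c ON c.customer_id = p.id GROUP BY p.name

Result:
name  | COUNT(c.id)
------+------------
Alice | 0          
Bob   | 3          
Dave  | 2          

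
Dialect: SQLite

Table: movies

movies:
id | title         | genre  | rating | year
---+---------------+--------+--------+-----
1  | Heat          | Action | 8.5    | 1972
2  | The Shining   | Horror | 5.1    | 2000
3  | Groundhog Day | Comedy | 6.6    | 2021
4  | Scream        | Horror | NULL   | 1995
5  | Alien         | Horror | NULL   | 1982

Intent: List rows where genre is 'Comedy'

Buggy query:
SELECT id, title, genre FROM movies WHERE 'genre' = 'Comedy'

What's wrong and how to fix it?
Bug: 'genre' in single quotes is a string literal, not the column; the comparison is literal-vs-literal and never true

Fix: Reference the column as genre without single quotes

Corrected query:
SELECT id, title, genre FROM movies WHERE genre = 'Comedy'

Result:
id | title         | genre 
---+---------------+-------
3  | Groundhog Day | Comedy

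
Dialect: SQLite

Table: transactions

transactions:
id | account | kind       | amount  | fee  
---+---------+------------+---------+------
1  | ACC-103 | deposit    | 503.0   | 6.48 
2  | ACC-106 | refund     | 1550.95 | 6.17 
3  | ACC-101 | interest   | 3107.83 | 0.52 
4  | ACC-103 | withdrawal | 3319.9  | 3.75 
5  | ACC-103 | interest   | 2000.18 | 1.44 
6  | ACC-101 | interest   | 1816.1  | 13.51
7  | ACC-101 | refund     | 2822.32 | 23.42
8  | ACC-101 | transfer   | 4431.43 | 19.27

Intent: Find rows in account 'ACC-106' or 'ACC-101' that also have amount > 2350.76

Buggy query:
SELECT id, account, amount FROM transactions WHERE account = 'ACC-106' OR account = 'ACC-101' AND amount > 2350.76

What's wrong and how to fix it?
Bug: Without parentheses, AND is evaluated before OR, so the amount filter only applies to the 'ACC-101' branch

Fix: Group the OR with parentheses (or use IN), then AND the threshold

Corrected query:
SELECT id, account, amount FROM transactions WHERE (account = 'ACC-106' OR account = 'ACC-101') AND amount > 2350.76

Result:
id | account | amount 
---+---------+--------
3  | ACC-101 | 3107.83
7  | ACC-101 | 2822.32
8  | ACC-101 | 4431.43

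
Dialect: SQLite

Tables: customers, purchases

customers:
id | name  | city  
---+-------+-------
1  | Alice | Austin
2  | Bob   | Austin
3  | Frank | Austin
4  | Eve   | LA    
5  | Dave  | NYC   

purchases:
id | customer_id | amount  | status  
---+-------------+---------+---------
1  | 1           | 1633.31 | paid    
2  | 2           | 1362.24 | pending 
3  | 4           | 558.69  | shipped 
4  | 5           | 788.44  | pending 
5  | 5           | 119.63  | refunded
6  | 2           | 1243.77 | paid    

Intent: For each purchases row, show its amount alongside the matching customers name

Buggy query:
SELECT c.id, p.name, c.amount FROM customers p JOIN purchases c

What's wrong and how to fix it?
Bug: Missing join condition: each purchases row is matched to all customers rows instead of just its own

Fix: Specify the join condition linking the foreign key to the parent id

Corrected query:
SELECT c.id, p.name, c.amount FROM customers p JOIN purchases c ON c.customer_id = p.id

Result:
id | name  | amount 
---+-------+--------
1  | Alice | 1633.31
2  | Bob   | 1362.24
3  | Eve   | 558.69 
4  | Dave  | 788.44 
5  | Dave  | 119.63 
6  | Bob   | 1243.77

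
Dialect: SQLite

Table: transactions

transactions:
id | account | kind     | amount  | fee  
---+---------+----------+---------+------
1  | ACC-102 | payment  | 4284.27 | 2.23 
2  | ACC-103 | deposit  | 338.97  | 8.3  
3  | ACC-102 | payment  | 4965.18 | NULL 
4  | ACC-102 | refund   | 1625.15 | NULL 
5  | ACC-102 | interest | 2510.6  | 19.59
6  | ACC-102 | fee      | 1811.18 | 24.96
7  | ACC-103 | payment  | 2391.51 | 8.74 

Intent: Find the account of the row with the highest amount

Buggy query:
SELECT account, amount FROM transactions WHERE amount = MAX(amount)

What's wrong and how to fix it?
Bug: MAX(amount) is an aggregate and cannot be used directly in WHERE

Fix: Wrap MAX in a scalar subquery so WHERE compares against a single value

Corrected query:
SELECT account, amount FROM transactions WHERE amount = (SELECT MAX(amount) FROM transactions)

Result:
account | amount 
--------+--------
ACC-102 | 4965.18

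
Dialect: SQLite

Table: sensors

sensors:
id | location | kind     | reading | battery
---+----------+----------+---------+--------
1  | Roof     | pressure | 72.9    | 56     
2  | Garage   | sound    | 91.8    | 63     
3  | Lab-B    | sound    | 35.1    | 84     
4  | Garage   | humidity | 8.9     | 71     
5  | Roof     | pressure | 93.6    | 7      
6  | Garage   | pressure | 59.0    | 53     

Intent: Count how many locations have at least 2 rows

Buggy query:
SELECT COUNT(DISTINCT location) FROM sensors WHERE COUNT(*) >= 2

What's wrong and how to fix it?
Bug: COUNT(*) cannot appear in WHERE; the per-group count doesn't exist yet

Fix: Use a subquery that GROUPs and filters with HAVING, then count its rows

Corrected query:
SELECT COUNT(*) FROM (SELECT location FROM sensors GROUP BY location HAVING COUNT(*) >= 2)

Result:
COUNT(*)
--------
2       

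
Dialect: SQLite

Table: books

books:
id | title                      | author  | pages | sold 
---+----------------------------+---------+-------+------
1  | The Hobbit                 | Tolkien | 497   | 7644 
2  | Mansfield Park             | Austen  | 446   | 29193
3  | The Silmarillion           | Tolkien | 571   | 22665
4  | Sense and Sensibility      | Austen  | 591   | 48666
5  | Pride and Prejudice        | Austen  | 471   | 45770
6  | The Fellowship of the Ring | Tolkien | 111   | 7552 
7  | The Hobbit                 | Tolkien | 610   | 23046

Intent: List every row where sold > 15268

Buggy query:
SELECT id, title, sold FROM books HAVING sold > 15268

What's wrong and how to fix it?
Bug: HAVING filters the output of aggregation, but this query has no GROUP BY and no aggregate functions, so SQLite rejects it (HAVING clause on a non-aggregate query); the condition here is per row

Fix: Replace HAVING with WHERE since the condition applies to individual rows

Corrected query:
SELECT id, title, sold FROM books WHERE sold > 15268

Result:
id | title                 | sold 
---+-----------------------+------
2  | Mansfield Park        | 29193
3  | The Silmarillion      | 22665
4  | Sense and Sensibility | 48666
5  | Pride and Prejudice   | 45770
7  | The Hobbit            | 23046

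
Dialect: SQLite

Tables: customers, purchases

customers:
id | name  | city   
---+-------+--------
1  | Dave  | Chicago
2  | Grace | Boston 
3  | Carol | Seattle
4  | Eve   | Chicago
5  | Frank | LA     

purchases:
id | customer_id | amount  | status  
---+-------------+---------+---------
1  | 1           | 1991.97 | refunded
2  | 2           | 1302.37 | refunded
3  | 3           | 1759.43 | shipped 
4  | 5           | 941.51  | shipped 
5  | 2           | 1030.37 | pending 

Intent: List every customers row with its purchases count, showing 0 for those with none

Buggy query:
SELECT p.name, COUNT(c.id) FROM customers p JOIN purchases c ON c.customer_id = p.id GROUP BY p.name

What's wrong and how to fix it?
Bug: An inner join excludes parents with zero children

Fix: Switch to LEFT JOIN to retain unmatched parent rows

Corrected query:
SELECT p.name, COUNT(c.id) FROM customers p LEFT JOIN purchases c ON c.customer_id = p.id GROUP BY p.name

Result:
name  | COUNT(c.id)
------+------------
Carol | 1          
Dave  | 1          
Eve   | 0          
Frank | 1          
Grace | 2          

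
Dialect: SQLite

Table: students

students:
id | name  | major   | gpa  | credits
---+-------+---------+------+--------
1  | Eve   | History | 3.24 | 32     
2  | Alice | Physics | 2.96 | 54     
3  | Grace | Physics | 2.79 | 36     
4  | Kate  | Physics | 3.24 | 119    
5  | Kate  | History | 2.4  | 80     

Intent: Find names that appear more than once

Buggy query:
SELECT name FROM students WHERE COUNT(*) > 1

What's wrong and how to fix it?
Bug: WHERE can't reference COUNT(*); aggregates are computed after WHERE

Fix: Group first, then use HAVING for the count condition

Corrected query:
SELECT name FROM students GROUP BY name HAVING COUNT(*) > 1

Result:
name
----
Kate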